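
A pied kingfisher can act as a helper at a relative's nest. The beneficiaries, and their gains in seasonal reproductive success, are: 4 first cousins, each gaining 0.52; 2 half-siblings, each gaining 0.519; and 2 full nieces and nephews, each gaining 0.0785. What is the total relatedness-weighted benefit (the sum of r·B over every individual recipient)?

0.55875

r to a first cousin = 1/8 (first cousins share one grandparent pair — two paths of length 4: r = 2·(1/2)^4 = 1/8).
r to a half-sibling = 0.25 (half-sibs share one parent — one path of length 2: r = (1/2)^2 = 1/4).
r to a full niece or nephew = 1/4 (full aunt/uncle↔niece/nephew: two paths of length 3 through the shared grandparent pair: r = 2·(1/2)^3 = 1/4).
Summing one r·B term per recipient: 4·0.125·0.52 + 2·0.25·0.519 + 2·0.25·0.0785 = 0.55875.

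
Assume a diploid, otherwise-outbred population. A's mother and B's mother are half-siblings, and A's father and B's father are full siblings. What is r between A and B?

Relatedness sums over independent paths through distinct common ancestors.
A and B are related in two ways: half first cousins through their mothers (r = 1/16) and first cousins through their fathers (r = 1/8).
r = 1/16 + 1/8 = 3/16 = 0.1875.

0.1875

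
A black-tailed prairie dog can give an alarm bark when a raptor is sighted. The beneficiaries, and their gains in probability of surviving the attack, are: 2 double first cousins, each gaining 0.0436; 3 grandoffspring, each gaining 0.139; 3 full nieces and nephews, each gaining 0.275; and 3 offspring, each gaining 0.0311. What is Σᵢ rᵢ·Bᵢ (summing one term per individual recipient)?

0.37895

r to a double first cousin = 1/4 (double first cousins share both grandparent pairs — four paths of length 4: r = 4·(1/2)^4 = 1/4).
r to a grandoffspring = 1/4 (two parent–offspring links: r = (1/2)^2 = 1/4).
r to a full niece or nephew = 1/4 (full aunt/uncle↔niece/nephew: two paths of length 3 through the shared grandparent pair: r = 2·(1/2)^3 = 1/4).
r to an offspring = 0.5 (one parent–offspring link: r = (1/2)^1 = 1/2).
Summing one r·B term per recipient: 2·0.25·0.0436 + 3·0.25·0.139 + 3·0.25·0.275 + 3·0.5·0.0311 = 0.37895.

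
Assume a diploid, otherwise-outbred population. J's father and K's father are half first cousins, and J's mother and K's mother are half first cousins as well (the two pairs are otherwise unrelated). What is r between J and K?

With two independent routes of shared ancestry, r is the sum of the two contributions.
J and K are related in two ways: half second cousins through their fathers (r = 1/64) and half second cousins through their mothers (r = 1/64).
r = 1/64 + 1/64 = 1/32 = 0.03125.

0.03125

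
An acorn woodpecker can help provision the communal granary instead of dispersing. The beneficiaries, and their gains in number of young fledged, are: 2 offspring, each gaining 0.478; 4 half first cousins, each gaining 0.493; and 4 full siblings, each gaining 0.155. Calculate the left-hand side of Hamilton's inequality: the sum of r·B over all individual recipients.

0.91125

r to an offspring = 1/2 (one parent–offspring link: r = (1/2)^1 = 1/2).
r to a half first cousin = 0.0625 (half first cousins share one grandparent — one path of length 4: r = (1/2)^4 = 1/16).
r to a full sibling = 0.5 (full sibs share both parents — two paths of length 2: r = 2·(1/2)^2 = 1/2).
Summing one r·B term per recipient: 2·0.5·0.478 + 4·0.0625·0.493 + 4·0.5·0.155 = 0.91125.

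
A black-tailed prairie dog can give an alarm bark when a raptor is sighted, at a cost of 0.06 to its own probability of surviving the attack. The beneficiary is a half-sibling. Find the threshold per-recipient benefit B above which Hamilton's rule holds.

0.24

r to a half-sibling = 0.25 (half-sibs share one parent — one path of length 2: r = (1/2)^2 = 1/4).
Hamilton's rule with n recipients of equal r: n·r·B > C, so B > C/(n·r) = 0.06/(1·0.25) = 0.24.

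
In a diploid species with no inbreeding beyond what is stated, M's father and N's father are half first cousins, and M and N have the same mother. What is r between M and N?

0.265625

Relatedness sums over independent paths through distinct common ancestors.
M and N are related in two ways: half second cousins through their fathers (r = 1/64) and half-sibs through their shared mother (r = 1/4).
r = 1/64 + 1/4 = 0.265625.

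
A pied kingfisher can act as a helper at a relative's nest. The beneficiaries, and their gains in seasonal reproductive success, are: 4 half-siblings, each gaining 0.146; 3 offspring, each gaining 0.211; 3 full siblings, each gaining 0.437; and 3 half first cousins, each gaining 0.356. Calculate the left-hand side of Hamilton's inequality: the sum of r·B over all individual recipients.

1.18475

r to a half-sibling = 0.25 (half-sibs share one parent — one path of length 2: r = (1/2)^2 = 1/4).
r to an offspring = 0.5 (one parent–offspring link: r = (1/2)^1 = 1/2).
r to a full sibling = 1/2 (full sibs share both parents — two paths of length 2: r = 2·(1/2)^2 = 1/2).
r to a half first cousin = 1/16 (half first cousins share one grandparent — one path of length 4: r = (1/2)^4 = 1/16).
Summing one r·B term per recipient: 4·0.25·0.146 + 3·0.5·0.211 + 3·0.5·0.437 + 3·0.0625·0.356 = 1.18475.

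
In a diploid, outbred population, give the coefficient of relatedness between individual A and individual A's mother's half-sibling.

0.125

Each parent–offspring link contributes a factor of 1/2, and independent paths through distinct common ancestors add.
Half-aunt/uncle↔niece/nephew: one path of length 3: r = (1/2)^3 = 1/8.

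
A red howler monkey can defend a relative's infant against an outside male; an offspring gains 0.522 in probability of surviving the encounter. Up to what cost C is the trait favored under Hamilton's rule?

0.261

r to an offspring = 1/2 (one parent–offspring link: r = (1/2)^1 = 1/2).
Hamilton's rule: n·r·B > C, so the trait is favored while C < n·r·B = 1·0.5·0.522 = 0.261.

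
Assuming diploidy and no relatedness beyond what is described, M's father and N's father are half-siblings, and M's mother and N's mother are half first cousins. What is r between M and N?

0.078125

Independent pedigree routes through distinct common ancestors add.
M and N are related in two ways: half first cousins through their fathers (r = 1/16) and half second cousins through their mothers (r = 1/64).
r = 1/16 + 1/64 = 5/64 = 0.078125.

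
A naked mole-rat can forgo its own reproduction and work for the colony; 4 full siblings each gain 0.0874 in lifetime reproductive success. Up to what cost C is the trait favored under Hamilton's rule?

r to a full sibling = 0.5 (full sibs share both parents — two paths of length 2: r = 2·(1/2)^2 = 1/2).
Hamilton's rule: n·r·B > C, so the trait is favored while C < n·r·B = 4·0.5·0.0874 = 0.1748.

0.1748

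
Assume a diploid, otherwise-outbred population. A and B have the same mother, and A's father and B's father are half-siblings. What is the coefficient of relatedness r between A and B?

Independent pedigree routes through distinct common ancestors add.
A and B are related in two ways: half-sibs through their shared mother (r = 1/4) and half first cousins through their fathers (r = 1/16).
r = 1/4 + 1/16 = 0.3125.

0.3125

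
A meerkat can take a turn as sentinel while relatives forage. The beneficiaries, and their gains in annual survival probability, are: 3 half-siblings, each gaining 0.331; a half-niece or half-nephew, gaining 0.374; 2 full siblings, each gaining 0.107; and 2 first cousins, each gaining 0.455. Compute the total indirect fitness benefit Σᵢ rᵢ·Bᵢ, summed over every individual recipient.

r to a half-sibling = 0.25 (half-sibs share one parent — one path of length 2: r = (1/2)^2 = 1/4).
r to a half-niece or half-nephew = 0.125 (half-aunt/uncle↔niece/nephew: one path of length 3: r = (1/2)^3 = 1/8).
r to a full sibling = 1/2 (full sibs share both parents — two paths of length 2: r = 2·(1/2)^2 = 1/2).
r to a first cousin = 0.125 (first cousins share one grandparent pair — two paths of length 4: r = 2·(1/2)^4 = 1/8).
Summing one r·B term per recipient: 3·0.25·0.331 + 1·0.125·0.374 + 2·0.5·0.107 + 2·0.125·0.455 = 0.51575.

0.51575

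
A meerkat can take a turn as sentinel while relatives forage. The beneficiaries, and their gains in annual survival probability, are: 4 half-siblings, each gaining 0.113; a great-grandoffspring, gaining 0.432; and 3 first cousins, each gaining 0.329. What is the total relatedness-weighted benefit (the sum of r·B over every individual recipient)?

0.290375

r to a half-sibling = 0.25 (half-sibs share one parent — one path of length 2: r = (1/2)^2 = 1/4).
r to a great-grandoffspring = 1/8 (three parent–offspring links: r = (1/2)^3 = 1/8).
r to a first cousin = 0.125 (first cousins share one grandparent pair — two paths of length 4: r = 2·(1/2)^4 = 1/8).
Summing one r·B term per recipient: 4·0.25·0.113 + 1·0.125·0.432 + 3·0.125·0.329 = 0.290375.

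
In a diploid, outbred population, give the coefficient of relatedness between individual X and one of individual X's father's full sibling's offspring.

Each parent–offspring link contributes a factor of 1/2, and independent paths through distinct common ancestors add.
First cousins share one grandparent pair — two paths of length 4: r = 2·(1/2)^4 = 1/8.

0.125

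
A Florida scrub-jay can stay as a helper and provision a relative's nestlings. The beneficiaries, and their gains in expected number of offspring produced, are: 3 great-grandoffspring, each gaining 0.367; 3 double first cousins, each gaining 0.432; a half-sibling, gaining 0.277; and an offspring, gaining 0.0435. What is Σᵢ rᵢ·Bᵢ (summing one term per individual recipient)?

r to a great-grandoffspring = 0.125 (three parent–offspring links: r = (1/2)^3 = 1/8).
r to a double first cousin = 1/4 (double first cousins share both grandparent pairs — four paths of length 4: r = 4·(1/2)^4 = 1/4).
r to a half-sibling = 1/4 (half-sibs share one parent — one path of length 2: r = (1/2)^2 = 1/4).
r to an offspring = 0.5 (one parent–offspring link: r = (1/2)^1 = 1/2).
Summing one r·B term per recipient: 3·0.125·0.367 + 3·0.25·0.432 + 1·0.25·0.277 + 1·0.5·0.0435 = 0.552625.

0.552625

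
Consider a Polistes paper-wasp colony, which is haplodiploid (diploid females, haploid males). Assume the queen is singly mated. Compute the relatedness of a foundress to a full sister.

0.75

Haplodiploid full sisters inherit their father's entire haploid genome identically (contributing 1/2) and on average half of their mother's contribution (1/2 · 1/2 = 1/4); r = 1/2 + 1/4 = 3/4.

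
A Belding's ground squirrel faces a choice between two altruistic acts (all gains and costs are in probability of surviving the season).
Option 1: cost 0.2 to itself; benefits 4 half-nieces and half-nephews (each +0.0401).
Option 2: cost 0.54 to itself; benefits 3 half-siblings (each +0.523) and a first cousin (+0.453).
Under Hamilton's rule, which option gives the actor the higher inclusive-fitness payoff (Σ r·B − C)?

Option 2

Option 1: r to a half-niece or half-nephew = 0.125.
Option 1: Σ r·B − C = (4·0.125·0.0401) − 0.2 = -0.17995.
Option 2: r to a half-sibling = 0.25.
Option 2: r to a first cousin = 0.125.
Option 2: Σ r·B − C = (3·0.25·0.523 + 1·0.125·0.453) − 0.54 = -0.091125.
Option 2 has the higher net inclusive-fitness payoff.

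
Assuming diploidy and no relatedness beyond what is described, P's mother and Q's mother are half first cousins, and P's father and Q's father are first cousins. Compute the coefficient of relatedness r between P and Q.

Independent pedigree routes through distinct common ancestors add.
P and Q are related in two ways: half second cousins through their mothers (r = 1/64) and second cousins through their fathers (r = 1/32).
r = 1/64 + 1/32 = 0.046875.

0.046875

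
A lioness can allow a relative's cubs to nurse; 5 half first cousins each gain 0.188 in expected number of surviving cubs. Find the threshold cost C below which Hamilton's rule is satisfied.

0.05875

r to a half first cousin = 1/16 (half first cousins share one grandparent — one path of length 4: r = (1/2)^4 = 1/16).
Hamilton's rule: n·r·B > C, so the trait is favored while C < n·r·B = 5·0.0625·0.188 = 0.05875.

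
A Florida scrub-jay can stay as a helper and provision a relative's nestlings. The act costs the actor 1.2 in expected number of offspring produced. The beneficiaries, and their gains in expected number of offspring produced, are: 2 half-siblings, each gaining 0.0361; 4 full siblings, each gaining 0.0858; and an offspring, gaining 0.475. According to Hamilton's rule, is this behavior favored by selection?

Hamilton's rule: the trait is favored when the sum of r·B over every recipient exceeds the actor's cost C.
r to a half-sibling = 1/4 (half-sibs share one parent — one path of length 2: r = (1/2)^2 = 1/4).
r to a full sibling = 0.5 (full sibs share both parents — two paths of length 2: r = 2·(1/2)^2 = 1/2).
r to an offspring = 0.5 (one parent–offspring link: r = (1/2)^1 = 1/2).
Summing one r·B term per recipient: 2·0.25·0.0361 + 4·0.5·0.0858 + 1·0.5·0.475 = 0.42715.
0.42715 < 1.2: the indirect benefit is less than the cost.

No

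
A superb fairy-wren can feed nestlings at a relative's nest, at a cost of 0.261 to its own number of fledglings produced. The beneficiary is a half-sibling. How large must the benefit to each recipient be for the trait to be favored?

r to a half-sibling = 1/4 (half-sibs share one parent — one path of length 2: r = (1/2)^2 = 1/4).
Hamilton's rule with n recipients of equal r: n·r·B > C, so B > C/(n·r) = 0.261/(1·0.25) = 1.044.

1.044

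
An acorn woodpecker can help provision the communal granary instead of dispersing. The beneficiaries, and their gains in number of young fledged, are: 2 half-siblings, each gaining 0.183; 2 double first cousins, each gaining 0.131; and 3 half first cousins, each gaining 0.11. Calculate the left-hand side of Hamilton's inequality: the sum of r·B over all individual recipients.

0.177625

r to a half-sibling = 0.25 (half-sibs share one parent — one path of length 2: r = (1/2)^2 = 1/4).
r to a double first cousin = 1/4 (double first cousins share both grandparent pairs — four paths of length 4: r = 4·(1/2)^4 = 1/4).
r to a half first cousin = 0.0625 (half first cousins share one grandparent — one path of length 4: r = (1/2)^4 = 1/16).
Summing one r·B term per recipient: 2·0.25·0.183 + 2·0.25·0.131 + 3·0.0625·0.11 = 0.177625.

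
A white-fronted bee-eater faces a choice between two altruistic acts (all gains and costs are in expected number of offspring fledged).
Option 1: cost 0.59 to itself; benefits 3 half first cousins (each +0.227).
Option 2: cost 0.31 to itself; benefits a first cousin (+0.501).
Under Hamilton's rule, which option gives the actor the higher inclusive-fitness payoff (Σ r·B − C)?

Option 1: r to a half first cousin = 0.0625.
Option 1: Σ r·B − C = (3·0.0625·0.227) − 0.59 = -0.5474375.
Option 2: r to a first cousin = 0.125.
Option 2: Σ r·B − C = (1·0.125·0.501) − 0.31 = -0.247375.
Option 2 has the higher net inclusive-fitness payoff.

Option 2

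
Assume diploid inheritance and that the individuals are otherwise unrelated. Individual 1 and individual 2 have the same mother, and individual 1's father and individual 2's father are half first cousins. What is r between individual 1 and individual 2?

0.265625

Relatedness sums over independent paths through distinct common ancestors.
Individual 1 and individual 2 are related in two ways: half-sibs through their shared mother (r = 1/4) and half second cousins through their fathers (r = 1/64).
r = 1/4 + 1/64 = 0.265625.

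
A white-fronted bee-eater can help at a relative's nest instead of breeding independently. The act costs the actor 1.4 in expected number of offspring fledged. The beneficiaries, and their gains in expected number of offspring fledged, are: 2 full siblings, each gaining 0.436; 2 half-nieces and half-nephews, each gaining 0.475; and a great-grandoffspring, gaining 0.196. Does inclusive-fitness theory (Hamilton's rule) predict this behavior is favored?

Hamilton's rule: the trait is favored when the sum of r·B over every recipient exceeds the actor's cost C.
r to a full sibling = 1/2 (full sibs share both parents — two paths of length 2: r = 2·(1/2)^2 = 1/2).
r to a half-niece or half-nephew = 0.125 (half-aunt/uncle↔niece/nephew: one path of length 3: r = (1/2)^3 = 1/8).
r to a great-grandoffspring = 0.125 (three parent–offspring links: r = (1/2)^3 = 1/8).
Summing one r·B term per recipient: 2·0.5·0.436 + 2·0.125·0.475 + 1·0.125·0.196 = 0.57925.
0.57925 < 1.4: the indirect benefit is less than the cost.

No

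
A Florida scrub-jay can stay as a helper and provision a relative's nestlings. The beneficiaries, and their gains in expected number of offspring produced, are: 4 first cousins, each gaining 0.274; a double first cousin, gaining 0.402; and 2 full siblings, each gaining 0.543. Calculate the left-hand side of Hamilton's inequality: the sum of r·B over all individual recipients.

r to a first cousin = 1/8 (first cousins share one grandparent pair — two paths of length 4: r = 2·(1/2)^4 = 1/8).
r to a double first cousin = 0.25 (double first cousins share both grandparent pairs — four paths of length 4: r = 4·(1/2)^4 = 1/4).
r to a full sibling = 1/2 (full sibs share both parents — two paths of length 2: r = 2·(1/2)^2 = 1/2).
Summing one r·B term per recipient: 4·0.125·0.274 + 1·0.25·0.402 + 2·0.5·0.543 = 0.7805.

0.7805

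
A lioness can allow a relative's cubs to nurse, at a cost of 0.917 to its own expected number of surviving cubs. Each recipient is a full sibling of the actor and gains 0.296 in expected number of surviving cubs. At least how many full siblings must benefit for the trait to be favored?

7

r to a full sibling = 0.5 (full sibs share both parents — two paths of length 2: r = 2·(1/2)^2 = 1/2).
Hamilton's rule: n·r·B > C  ⇒  n > C/(r·B) = 0.917/(0.5·0.296) = 6.196.
The smallest integer exceeding 6.196 is 7.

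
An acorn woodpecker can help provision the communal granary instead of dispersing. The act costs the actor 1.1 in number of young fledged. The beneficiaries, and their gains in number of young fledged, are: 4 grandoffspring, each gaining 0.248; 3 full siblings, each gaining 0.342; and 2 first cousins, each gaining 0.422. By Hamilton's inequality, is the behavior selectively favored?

Hamilton's rule: the trait is favored when the sum of r·B over every recipient exceeds the actor's cost C.
r to a grandoffspring = 0.25 (two parent–offspring links: r = (1/2)^2 = 1/4).
r to a full sibling = 0.5 (full sibs share both parents — two paths of length 2: r = 2·(1/2)^2 = 1/2).
r to a first cousin = 0.125 (first cousins share one grandparent pair — two paths of length 4: r = 2·(1/2)^4 = 1/8).
Summing one r·B term per recipient: 4·0.25·0.248 + 3·0.5·0.342 + 2·0.125·0.422 = 0.8665.
0.8665 < 1.1: the indirect benefit is less than the cost.

No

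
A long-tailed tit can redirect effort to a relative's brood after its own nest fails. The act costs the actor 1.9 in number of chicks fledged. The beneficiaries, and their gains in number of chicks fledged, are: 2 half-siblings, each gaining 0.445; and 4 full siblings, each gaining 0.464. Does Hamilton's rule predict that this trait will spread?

Hamilton's rule: the trait is favored when the sum of r·B over every recipient exceeds the actor's cost C.
r to a half-sibling = 1/4 (half-sibs share one parent — one path of length 2: r = (1/2)^2 = 1/4).
r to a full sibling = 1/2 (full sibs share both parents — two paths of length 2: r = 2·(1/2)^2 = 1/2).
Summing one r·B term per recipient: 2·0.25·0.445 + 4·0.5·0.464 = 1.1505.
1.1505 < 1.9: the indirect benefit is less than the cost.

No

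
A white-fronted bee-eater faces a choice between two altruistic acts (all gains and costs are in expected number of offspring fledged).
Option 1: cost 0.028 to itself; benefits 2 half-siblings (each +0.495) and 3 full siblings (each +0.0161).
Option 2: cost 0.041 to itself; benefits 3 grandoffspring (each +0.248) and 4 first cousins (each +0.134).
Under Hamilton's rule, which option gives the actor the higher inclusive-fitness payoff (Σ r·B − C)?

Option 1

Option 1: r to a half-sibling = 0.25.
Option 1: r to a full sibling = 0.5.
Option 1: Σ r·B − C = (2·0.25·0.495 + 3·0.5·0.0161) − 0.028 = 0.24365.
Option 2: r to a grandoffspring = 0.25.
Option 2: r to a first cousin = 0.125.
Option 2: Σ r·B − C = (3·0.25·0.248 + 4·0.125·0.134) − 0.041 = 0.212.
Option 1 has the higher net inclusive-fitness payoff.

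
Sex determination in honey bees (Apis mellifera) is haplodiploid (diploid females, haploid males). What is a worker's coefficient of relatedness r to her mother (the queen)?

One meiotic link between diploid queen and diploid daughter: r = 1/2.

0.5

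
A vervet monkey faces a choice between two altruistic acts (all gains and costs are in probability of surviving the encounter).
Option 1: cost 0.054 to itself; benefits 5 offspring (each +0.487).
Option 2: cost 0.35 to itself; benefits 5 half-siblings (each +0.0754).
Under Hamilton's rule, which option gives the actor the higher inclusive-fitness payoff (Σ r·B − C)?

Option 1: r to an offspring = 0.5.
Option 1: Σ r·B − C = (5·0.5·0.487) − 0.054 = 1.1635.
Option 2: r to a half-sibling = 0.25.
Option 2: Σ r·B − C = (5·0.25·0.0754) − 0.35 = -0.25575.
Option 1 has the higher net inclusive-fitness payoff.

Option 1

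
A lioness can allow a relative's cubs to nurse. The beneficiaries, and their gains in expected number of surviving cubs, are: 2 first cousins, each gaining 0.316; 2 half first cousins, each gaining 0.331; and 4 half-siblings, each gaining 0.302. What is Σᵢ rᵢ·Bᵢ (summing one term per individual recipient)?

0.422375

r to a first cousin = 1/8 (first cousins share one grandparent pair — two paths of length 4: r = 2·(1/2)^4 = 1/8).
r to a half first cousin = 0.0625 (half first cousins share one grandparent — one path of length 4: r = (1/2)^4 = 1/16).
r to a half-sibling = 1/4 (half-sibs share one parent — one path of length 2: r = (1/2)^2 = 1/4).
Summing one r·B term per recipient: 2·0.125·0.316 + 2·0.0625·0.331 + 4·0.25·0.302 = 0.422375.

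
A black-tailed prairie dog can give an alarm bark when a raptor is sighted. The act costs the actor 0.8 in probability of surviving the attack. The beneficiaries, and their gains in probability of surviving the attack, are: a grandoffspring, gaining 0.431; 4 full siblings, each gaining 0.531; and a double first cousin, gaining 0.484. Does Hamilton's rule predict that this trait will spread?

Hamilton's rule: the trait is favored when the sum of r·B over every recipient exceeds the actor's cost C.
r to a grandoffspring = 0.25 (two parent–offspring links: r = (1/2)^2 = 1/4).
r to a full sibling = 0.5 (full sibs share both parents — two paths of length 2: r = 2·(1/2)^2 = 1/2).
r to a double first cousin = 0.25 (double first cousins share both grandparent pairs — four paths of length 4: r = 4·(1/2)^4 = 1/4).
Summing one r·B term per recipient: 1·0.25·0.431 + 4·0.5·0.531 + 1·0.25·0.484 = 1.29075.
1.29075 > 0.8: the indirect benefit exceeds the cost.

Yes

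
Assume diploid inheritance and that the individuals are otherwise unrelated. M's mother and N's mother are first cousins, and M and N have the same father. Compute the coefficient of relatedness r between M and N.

Independent pedigree routes through distinct common ancestors add.
M and N are related in two ways: second cousins through their mothers (r = 1/32) and half-sibs through their shared father (r = 1/4).
r = 1/32 + 1/4 = 0.28125.

0.28125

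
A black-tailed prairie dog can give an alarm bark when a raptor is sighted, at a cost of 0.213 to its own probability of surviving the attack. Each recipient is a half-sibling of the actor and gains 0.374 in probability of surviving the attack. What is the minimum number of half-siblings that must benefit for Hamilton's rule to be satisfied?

3

r to a half-sibling = 1/4 (half-sibs share one parent — one path of length 2: r = (1/2)^2 = 1/4).
Hamilton's rule: n·r·B > C  ⇒  n > C/(r·B) = 0.213/(0.25·0.374) = 2.278.
The smallest integer exceeding 2.278 is 3.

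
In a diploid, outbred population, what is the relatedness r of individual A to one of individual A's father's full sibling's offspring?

0.125

Each parent–offspring link contributes a factor of 1/2, and independent paths through distinct common ancestors add.
First cousins share one grandparent pair — two paths of length 4: r = 2·(1/2)^4 = 1/8.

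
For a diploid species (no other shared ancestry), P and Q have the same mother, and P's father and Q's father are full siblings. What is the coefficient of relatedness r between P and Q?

0.375

With two independent routes of shared ancestry, r is the sum of the two contributions.
P and Q are related in two ways: half-sibs through their shared mother (r = 1/4) and first cousins through their fathers (r = 1/8).
r = 1/4 + 1/8 = 3/8 = 0.375.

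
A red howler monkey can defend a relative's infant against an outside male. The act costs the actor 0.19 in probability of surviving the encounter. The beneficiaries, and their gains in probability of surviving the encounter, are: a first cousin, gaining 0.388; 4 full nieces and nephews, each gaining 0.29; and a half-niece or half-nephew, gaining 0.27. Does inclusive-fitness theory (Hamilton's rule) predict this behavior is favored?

Hamilton's rule: the trait is favored when the sum of r·B over every recipient exceeds the actor's cost C.
r to a first cousin = 0.125 (first cousins share one grandparent pair — two paths of length 4: r = 2·(1/2)^4 = 1/8).
r to a full niece or nephew = 0.25 (full aunt/uncle↔niece/nephew: two paths of length 3 through the shared grandparent pair: r = 2·(1/2)^3 = 1/4).
r to a half-niece or half-nephew = 1/8 (half-aunt/uncle↔niece/nephew: one path of length 3: r = (1/2)^3 = 1/8).
Summing one r·B term per recipient: 1·0.125·0.388 + 4·0.25·0.29 + 1·0.125·0.27 = 0.37225.
0.37225 > 0.19: the indirect benefit exceeds the cost.

Yes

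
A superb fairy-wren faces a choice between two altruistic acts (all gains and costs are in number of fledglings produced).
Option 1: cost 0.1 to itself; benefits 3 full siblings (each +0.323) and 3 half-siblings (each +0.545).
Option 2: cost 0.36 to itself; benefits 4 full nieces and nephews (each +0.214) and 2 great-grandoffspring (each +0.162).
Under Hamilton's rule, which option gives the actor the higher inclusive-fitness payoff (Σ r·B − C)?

Option 1: r to a full sibling = 0.5.
Option 1: r to a half-sibling = 0.25.
Option 1: Σ r·B − C = (3·0.5·0.323 + 3·0.25·0.545) − 0.1 = 0.79325.
Option 2: r to a full niece or nephew = 0.25.
Option 2: r to a great-grandoffspring = 0.125.
Option 2: Σ r·B − C = (4·0.25·0.214 + 2·0.125·0.162) − 0.36 = -0.1055.
Option 1 has the higher net inclusive-fitness payoff.

Option 1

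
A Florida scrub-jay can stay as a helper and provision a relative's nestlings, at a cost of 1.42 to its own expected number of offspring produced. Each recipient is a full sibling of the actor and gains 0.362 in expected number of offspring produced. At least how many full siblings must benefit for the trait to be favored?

8

r to a full sibling = 0.5 (full sibs share both parents — two paths of length 2: r = 2·(1/2)^2 = 1/2).
Hamilton's rule: n·r·B > C  ⇒  n > C/(r·B) = 1.42/(0.5·0.362) = 7.845.
The smallest integer exceeding 7.845 is 8.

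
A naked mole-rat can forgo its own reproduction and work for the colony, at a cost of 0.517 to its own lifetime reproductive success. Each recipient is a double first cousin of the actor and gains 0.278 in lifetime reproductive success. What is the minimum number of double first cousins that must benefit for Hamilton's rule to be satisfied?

r to a double first cousin = 1/4 (double first cousins share both grandparent pairs — four paths of length 4: r = 4·(1/2)^4 = 1/4).
Hamilton's rule: n·r·B > C  ⇒  n > C/(r·B) = 0.517/(0.25·0.278) = 7.439.
The smallest integer exceeding 7.439 is 8.

8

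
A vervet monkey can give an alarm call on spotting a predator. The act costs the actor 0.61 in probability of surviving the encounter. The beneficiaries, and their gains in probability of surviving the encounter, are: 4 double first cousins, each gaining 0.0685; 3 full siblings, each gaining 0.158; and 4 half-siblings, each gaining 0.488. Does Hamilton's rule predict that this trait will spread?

Yes

Hamilton's rule: the trait is favored when the sum of r·B over every recipient exceeds the actor's cost C.
r to a double first cousin = 1/4 (double first cousins share both grandparent pairs — four paths of length 4: r = 4·(1/2)^4 = 1/4).
r to a full sibling = 0.5 (full sibs share both parents — two paths of length 2: r = 2·(1/2)^2 = 1/2).
r to a half-sibling = 1/4 (half-sibs share one parent — one path of length 2: r = (1/2)^2 = 1/4).
Summing one r·B term per recipient: 4·0.25·0.0685 + 3·0.5·0.158 + 4·0.25·0.488 = 0.7935.
0.7935 > 0.61: the indirect benefit exceeds the cost.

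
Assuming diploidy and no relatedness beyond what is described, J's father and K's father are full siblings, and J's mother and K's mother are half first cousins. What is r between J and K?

0.140625

Wright's path rule: contributions from independent ancestry routes add.
J and K are related in two ways: first cousins through their fathers (r = 1/8) and half second cousins through their mothers (r = 1/64).
r = 1/8 + 1/64 = 9/64 = 0.140625.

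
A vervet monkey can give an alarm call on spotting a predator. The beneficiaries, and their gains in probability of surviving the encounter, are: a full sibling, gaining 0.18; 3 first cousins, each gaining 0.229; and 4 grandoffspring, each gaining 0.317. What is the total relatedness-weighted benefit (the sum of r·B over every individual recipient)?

0.492875

r to a full sibling = 1/2 (full sibs share both parents — two paths of length 2: r = 2·(1/2)^2 = 1/2).
r to a first cousin = 1/8 (first cousins share one grandparent pair — two paths of length 4: r = 2·(1/2)^4 = 1/8).
r to a grandoffspring = 1/4 (two parent–offspring links: r = (1/2)^2 = 1/4).
Summing one r·B term per recipient: 1·0.5·0.18 + 3·0.125·0.229 + 4·0.25·0.317 = 0.492875.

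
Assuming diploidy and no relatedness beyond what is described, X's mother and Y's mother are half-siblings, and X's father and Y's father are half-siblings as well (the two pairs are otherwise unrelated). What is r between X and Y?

Independent pedigree routes through distinct common ancestors add.
X and Y are related in two ways: half first cousins through their mothers (r = 1/16) and half first cousins through their fathers (r = 1/16).
r = 1/16 + 1/16 = 1/8 = 0.125.

0.125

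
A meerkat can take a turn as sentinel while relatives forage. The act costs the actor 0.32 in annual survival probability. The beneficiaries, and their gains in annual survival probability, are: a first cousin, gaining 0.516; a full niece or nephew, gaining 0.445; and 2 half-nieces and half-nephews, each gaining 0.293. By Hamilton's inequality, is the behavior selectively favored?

Hamilton's rule: the trait is favored when the sum of r·B over every recipient exceeds the actor's cost C.
r to a first cousin = 0.125 (first cousins share one grandparent pair — two paths of length 4: r = 2·(1/2)^4 = 1/8).
r to a full niece or nephew = 1/4 (full aunt/uncle↔niece/nephew: two paths of length 3 through the shared grandparent pair: r = 2·(1/2)^3 = 1/4).
r to a half-niece or half-nephew = 1/8 (half-aunt/uncle↔niece/nephew: one path of length 3: r = (1/2)^3 = 1/8).
Summing one r·B term per recipient: 1·0.125·0.516 + 1·0.25·0.445 + 2·0.125·0.293 = 0.249.
0.249 < 0.32: the indirect benefit is less than the cost.

No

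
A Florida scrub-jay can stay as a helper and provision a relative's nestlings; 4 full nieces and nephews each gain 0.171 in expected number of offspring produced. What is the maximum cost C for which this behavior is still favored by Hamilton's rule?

r to a full niece or nephew = 0.25 (full aunt/uncle↔niece/nephew: two paths of length 3 through the shared grandparent pair: r = 2·(1/2)^3 = 1/4).
Hamilton's rule: n·r·B > C, so the trait is favored while C < n·r·B = 4·0.25·0.171 = 0.171.

0.171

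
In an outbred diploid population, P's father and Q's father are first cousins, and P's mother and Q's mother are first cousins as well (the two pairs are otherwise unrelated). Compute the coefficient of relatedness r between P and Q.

0.0625

With two independent routes of shared ancestry, r is the sum of the two contributions.
P and Q are related in two ways: second cousins through their fathers (r = 1/32) and second cousins through their mothers (r = 1/32).
r = 1/32 + 1/32 = 0.0625.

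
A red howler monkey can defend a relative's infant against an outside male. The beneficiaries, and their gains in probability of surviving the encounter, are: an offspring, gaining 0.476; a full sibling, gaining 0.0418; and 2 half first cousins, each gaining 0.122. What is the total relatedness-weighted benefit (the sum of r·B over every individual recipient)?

r to an offspring = 1/2 (one parent–offspring link: r = (1/2)^1 = 1/2).
r to a full sibling = 1/2 (full sibs share both parents — two paths of length 2: r = 2·(1/2)^2 = 1/2).
r to a half first cousin = 1/16 (half first cousins share one grandparent — one path of length 4: r = (1/2)^4 = 1/16).
Summing one r·B term per recipient: 1·0.5·0.476 + 1·0.5·0.0418 + 2·0.0625·0.122 = 0.27415.

0.27415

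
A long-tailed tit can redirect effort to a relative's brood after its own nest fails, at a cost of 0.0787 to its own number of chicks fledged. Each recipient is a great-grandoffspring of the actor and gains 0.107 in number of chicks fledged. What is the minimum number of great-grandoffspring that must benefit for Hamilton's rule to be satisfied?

6

r to a great-grandoffspring = 1/8 (three parent–offspring links: r = (1/2)^3 = 1/8).
Hamilton's rule: n·r·B > C  ⇒  n > C/(r·B) = 0.0787/(0.125·0.107) = 5.884.
The smallest integer exceeding 5.884 is 6.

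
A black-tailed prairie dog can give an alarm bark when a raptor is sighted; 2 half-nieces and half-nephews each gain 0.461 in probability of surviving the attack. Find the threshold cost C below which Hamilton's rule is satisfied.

r to a half-niece or half-nephew = 0.125 (half-aunt/uncle↔niece/nephew: one path of length 3: r = (1/2)^3 = 1/8).
Hamilton's rule: n·r·B > C, so the trait is favored while C < n·r·B = 2·0.125·0.461 = 0.11525.

0.11525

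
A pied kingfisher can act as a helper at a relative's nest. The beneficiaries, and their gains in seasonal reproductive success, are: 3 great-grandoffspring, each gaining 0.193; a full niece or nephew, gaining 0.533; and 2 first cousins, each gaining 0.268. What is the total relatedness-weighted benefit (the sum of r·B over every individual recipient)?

0.272625

r to a great-grandoffspring = 0.125 (three parent–offspring links: r = (1/2)^3 = 1/8).
r to a full niece or nephew = 0.25 (full aunt/uncle↔niece/nephew: two paths of length 3 through the shared grandparent pair: r = 2·(1/2)^3 = 1/4).
r to a first cousin = 1/8 (first cousins share one grandparent pair — two paths of length 4: r = 2·(1/2)^4 = 1/8).
Summing one r·B term per recipient: 3·0.125·0.193 + 1·0.25·0.533 + 2·0.125·0.268 = 0.272625.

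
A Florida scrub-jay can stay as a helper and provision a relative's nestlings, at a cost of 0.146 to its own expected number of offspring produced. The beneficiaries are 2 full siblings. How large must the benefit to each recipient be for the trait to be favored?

0.146

r to a full sibling = 1/2 (full sibs share both parents — two paths of length 2: r = 2·(1/2)^2 = 1/2).
Hamilton's rule with n recipients of equal r: n·r·B > C, so B > C/(n·r) = 0.146/(2·0.5) = 0.146.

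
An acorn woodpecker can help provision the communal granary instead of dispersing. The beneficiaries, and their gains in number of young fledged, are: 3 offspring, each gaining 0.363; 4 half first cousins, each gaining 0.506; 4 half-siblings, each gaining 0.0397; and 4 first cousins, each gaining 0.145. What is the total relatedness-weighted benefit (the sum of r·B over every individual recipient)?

0.7832

r to an offspring = 1/2 (one parent–offspring link: r = (1/2)^1 = 1/2).
r to a half first cousin = 1/16 (half first cousins share one grandparent — one path of length 4: r = (1/2)^4 = 1/16).
r to a half-sibling = 0.25 (half-sibs share one parent — one path of length 2: r = (1/2)^2 = 1/4).
r to a first cousin = 1/8 (first cousins share one grandparent pair — two paths of length 4: r = 2·(1/2)^4 = 1/8).
Summing one r·B term per recipient: 3·0.5·0.363 + 4·0.0625·0.506 + 4·0.25·0.0397 + 4·0.125·0.145 = 0.7832.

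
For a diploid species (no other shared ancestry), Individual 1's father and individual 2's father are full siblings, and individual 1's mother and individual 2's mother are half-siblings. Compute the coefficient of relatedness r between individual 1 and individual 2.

0.1875

Independent pedigree routes through distinct common ancestors add.
Individual 1 and individual 2 are related in two ways: first cousins through their fathers (r = 1/8) and half first cousins through their mothers (r = 1/16).
r = 1/8 + 1/16 = 3/16 = 0.1875.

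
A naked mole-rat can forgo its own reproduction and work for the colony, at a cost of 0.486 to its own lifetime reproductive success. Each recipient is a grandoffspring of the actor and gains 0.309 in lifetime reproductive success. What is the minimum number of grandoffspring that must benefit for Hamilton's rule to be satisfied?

7

r to a grandoffspring = 0.25 (two parent–offspring links: r = (1/2)^2 = 1/4).
Hamilton's rule: n·r·B > C  ⇒  n > C/(r·B) = 0.486/(0.25·0.309) = 6.291.
The smallest integer exceeding 6.291 is 7.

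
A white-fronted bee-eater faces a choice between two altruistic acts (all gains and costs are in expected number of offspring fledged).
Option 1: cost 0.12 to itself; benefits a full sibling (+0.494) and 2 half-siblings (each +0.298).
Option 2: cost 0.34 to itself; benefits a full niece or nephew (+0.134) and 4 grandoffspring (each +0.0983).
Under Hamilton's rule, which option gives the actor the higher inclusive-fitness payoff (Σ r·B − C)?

Option 1: r to a full sibling = 0.5.
Option 1: r to a half-sibling = 0.25.
Option 1: Σ r·B − C = (1·0.5·0.494 + 2·0.25·0.298) − 0.12 = 0.276.
Option 2: r to a full niece or nephew = 0.25.
Option 2: r to a grandoffspring = 0.25.
Option 2: Σ r·B − C = (1·0.25·0.134 + 4·0.25·0.0983) − 0.34 = -0.2082.
Option 1 has the higher net inclusive-fitness payoff.

Option 1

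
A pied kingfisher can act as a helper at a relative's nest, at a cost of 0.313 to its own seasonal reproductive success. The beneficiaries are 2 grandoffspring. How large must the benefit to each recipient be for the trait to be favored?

r to a grandoffspring = 1/4 (two parent–offspring links: r = (1/2)^2 = 1/4).
Hamilton's rule with n recipients of equal r: n·r·B > C, so B > C/(n·r) = 0.313/(2·0.25) = 0.626.

0.626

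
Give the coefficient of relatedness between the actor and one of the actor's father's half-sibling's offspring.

0.0625

Each parent–offspring link contributes a factor of 1/2, and independent paths through distinct common ancestors add.
Half first cousins share one grandparent — one path of length 4: r = (1/2)^4 = 1/16.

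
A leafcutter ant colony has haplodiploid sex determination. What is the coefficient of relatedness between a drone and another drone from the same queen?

0.5

Haploid brothers each carry a random half of the queen's diploid genome, so on average they share half: r = 1/2.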